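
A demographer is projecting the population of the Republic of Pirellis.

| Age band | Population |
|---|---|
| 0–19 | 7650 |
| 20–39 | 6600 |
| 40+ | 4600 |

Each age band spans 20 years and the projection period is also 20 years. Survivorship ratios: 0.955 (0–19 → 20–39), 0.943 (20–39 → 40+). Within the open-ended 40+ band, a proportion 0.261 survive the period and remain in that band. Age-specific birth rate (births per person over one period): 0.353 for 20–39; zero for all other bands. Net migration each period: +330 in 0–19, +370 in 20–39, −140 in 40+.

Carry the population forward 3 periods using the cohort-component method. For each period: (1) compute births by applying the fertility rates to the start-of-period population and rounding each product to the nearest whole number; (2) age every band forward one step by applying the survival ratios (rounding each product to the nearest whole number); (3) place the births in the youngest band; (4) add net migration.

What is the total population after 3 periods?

— Period 1 —
Births: 6600 × 0.353 = 2330
20–39: 7650 × 0.955 = 7306
40+: 6600 × 0.943 + 4600 × 0.261 = 6224 + 1201 = 7425
Net migration: 0–19 + 330 → 2660; 20–39 + 370 → 7676; 40+ − 140 → 7285
Giving 2660 / 7676 / 7285.
— Period 2 —
Births: 7676 × 0.353 = 2710
20–39: 2660 × 0.955 = 2540
40+: 7676 × 0.943 + 7285 × 0.261 = 7238 + 1901 = 9139
Net migration: 0–19 + 330 → 3040; 20–39 + 370 → 2910; 40+ − 140 → 8999
Giving 3040 / 2910 / 8999.
— Period 3 —
Births: 2910 × 0.353 = 1027
20–39: 3040 × 0.955 = 2903
40+: 2910 × 0.943 + 8999 × 0.261 = 2744 + 2349 = 5093
Net migration: 0–19 + 330 → 1357; 20–39 + 370 → 3273; 40+ − 140 → 4953
Giving 1357 / 3273 / 4953.
Total after period 3: 1357 + 3273 + 4953 = 9583

9583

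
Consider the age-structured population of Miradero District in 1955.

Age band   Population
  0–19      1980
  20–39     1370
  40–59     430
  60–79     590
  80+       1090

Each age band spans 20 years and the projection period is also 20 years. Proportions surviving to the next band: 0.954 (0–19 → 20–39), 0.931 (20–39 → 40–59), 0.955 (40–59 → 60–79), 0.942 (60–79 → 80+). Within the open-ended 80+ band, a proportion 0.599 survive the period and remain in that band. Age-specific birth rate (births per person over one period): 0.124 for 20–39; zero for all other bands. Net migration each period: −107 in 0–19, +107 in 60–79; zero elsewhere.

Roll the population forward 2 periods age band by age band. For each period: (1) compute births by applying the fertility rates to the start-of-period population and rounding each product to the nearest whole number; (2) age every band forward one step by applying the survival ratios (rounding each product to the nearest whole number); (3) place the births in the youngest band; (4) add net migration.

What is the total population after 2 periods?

4483

After projecting period 1:
Births: 1370 × 0.124 = 170
20–39: 1980 × 0.954 = 1889
40–59: 1370 × 0.931 = 1275
60–79: 430 × 0.955 = 411
80+: 590 × 0.942 + 1090 × 0.599 = 556 + 653 = 1209
Net migration: 0–19 − 107 → 63; 60–79 + 107 → 518
Giving 63 / 1889 / 1275 / 518 / 1209.
After projecting period 2:
Births: 1889 × 0.124 = 234
20–39: 63 × 0.954 = 60
40–59: 1889 × 0.931 = 1759
60–79: 1275 × 0.955 = 1218
80+: 518 × 0.942 + 1209 × 0.599 = 488 + 724 = 1212
Net migration: 0–19 − 107 → 127; 60–79 + 107 → 1325
Giving 127 / 60 / 1759 / 1325 / 1212.
Total after period 2: 127 + 60 + 1759 + 1325 + 1212 = 4483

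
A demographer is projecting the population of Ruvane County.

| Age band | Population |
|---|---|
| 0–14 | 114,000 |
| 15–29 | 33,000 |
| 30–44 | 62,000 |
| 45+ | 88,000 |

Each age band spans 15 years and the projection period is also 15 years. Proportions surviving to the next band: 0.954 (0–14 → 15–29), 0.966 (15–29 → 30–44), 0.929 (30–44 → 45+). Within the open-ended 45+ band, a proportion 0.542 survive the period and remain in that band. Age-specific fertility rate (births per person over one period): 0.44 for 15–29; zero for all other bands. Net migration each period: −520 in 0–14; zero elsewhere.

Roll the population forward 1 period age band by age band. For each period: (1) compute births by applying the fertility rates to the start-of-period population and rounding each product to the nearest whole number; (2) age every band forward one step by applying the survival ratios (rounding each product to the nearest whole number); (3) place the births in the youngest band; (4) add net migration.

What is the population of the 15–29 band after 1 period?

Call the groups 1 to 4, youngest first.
— Period 1 —
Births: 33000 * 0.44 = 14520
Group 2: 114000 * 0.954 = 108756
Group 3: 33000 * 0.966 = 31878
Group 4: 62000 * 0.929 + 88000 * 0.542 = 57598 + 47696 = 105294
Net migration: Group 1 − 520 → 14000
→ [14000, 108756, 31878, 105294]

108756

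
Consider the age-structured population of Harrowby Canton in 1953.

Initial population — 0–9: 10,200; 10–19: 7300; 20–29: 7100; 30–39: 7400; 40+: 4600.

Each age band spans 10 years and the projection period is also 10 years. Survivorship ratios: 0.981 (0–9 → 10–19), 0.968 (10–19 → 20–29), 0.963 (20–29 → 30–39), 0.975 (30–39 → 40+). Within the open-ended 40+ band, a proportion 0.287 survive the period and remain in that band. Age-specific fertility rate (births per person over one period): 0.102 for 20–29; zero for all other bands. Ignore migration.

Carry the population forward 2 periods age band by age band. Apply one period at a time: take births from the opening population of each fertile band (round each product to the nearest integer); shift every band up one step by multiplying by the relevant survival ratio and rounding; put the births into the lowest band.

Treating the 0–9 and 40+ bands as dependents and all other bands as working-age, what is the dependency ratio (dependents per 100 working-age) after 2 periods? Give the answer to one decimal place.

[period 1]
Births: 7100 × 0.102 = 724
10–19: 10200 × 0.981 = 10006
20–29: 7300 × 0.968 = 7066
30–39: 7100 × 0.963 = 6837
40+: 7400 × 0.975 + 4600 × 0.287 = 7215 + 1320 = 8535
End of period: [724, 10006, 7066, 6837, 8535]
[period 2]
Births: 7066 × 0.102 = 721
10–19: 724 × 0.981 = 710
20–29: 10006 × 0.968 = 9686
30–39: 7066 × 0.963 = 6805
40+: 6837 × 0.975 + 8535 × 0.287 = 6666 + 2450 = 9116
End of period: [721, 710, 9686, 6805, 9116]
Dependents (band 0–9 + band 40+) = 721 + 9116 = 9837; working-age = 17201; ratio = 9837/17201 × 100 = 57.2

57.2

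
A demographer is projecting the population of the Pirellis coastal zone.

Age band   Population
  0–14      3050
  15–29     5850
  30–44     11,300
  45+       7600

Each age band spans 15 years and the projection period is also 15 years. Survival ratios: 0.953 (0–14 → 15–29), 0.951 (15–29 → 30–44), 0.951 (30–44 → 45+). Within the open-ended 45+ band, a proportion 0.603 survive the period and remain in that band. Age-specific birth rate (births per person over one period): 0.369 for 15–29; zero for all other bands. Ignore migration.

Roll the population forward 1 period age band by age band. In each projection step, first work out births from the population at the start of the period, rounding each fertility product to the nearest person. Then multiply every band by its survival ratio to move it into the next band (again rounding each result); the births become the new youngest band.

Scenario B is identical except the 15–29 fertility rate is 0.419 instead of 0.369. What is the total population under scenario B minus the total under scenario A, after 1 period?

Let band 1 be 0–14 through band 4 = 45+.
[period 1]
Births: 5850 × 0.369 = 2159
Band 2: 3050 × 0.953 = 2907
Band 3: 5850 × 0.951 = 5563
Band 4: 11300 × 0.951 + 7600 × 0.603 = 10746 + 4583 = 15329
→ [2159, 2907, 5563, 15329]
Scenario A total after 1 period: 25958
Scenario B projection —
[period 1]
Births: 5850 × 0.419 = 2451
Band 2: 3050 × 0.953 = 2907
Band 3: 5850 × 0.951 = 5563
Band 4: 11300 × 0.951 + 7600 × 0.603 = 10746 + 4583 = 15329
→ [2451, 2907, 5563, 15329]
Scenario B total after 1 period: 26250
Difference B − A = 26250 − 25958 = 292

292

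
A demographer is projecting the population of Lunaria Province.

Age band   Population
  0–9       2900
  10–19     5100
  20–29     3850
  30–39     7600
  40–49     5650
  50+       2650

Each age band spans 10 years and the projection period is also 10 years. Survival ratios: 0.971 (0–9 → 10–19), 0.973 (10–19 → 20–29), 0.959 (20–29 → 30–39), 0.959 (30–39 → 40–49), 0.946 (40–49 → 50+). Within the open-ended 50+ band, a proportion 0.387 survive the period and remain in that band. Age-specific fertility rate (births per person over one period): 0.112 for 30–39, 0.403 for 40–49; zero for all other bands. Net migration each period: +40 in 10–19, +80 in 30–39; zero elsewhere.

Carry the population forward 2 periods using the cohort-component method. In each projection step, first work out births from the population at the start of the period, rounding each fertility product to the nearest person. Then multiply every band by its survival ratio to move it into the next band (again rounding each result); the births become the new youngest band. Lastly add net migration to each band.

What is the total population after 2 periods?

27031

Call the groups 1 to 6, youngest first.
Period 1:
Births: 7600 × 0.112 = 851, 5650 × 0.403 = 2277 — total 3128
Group 2: 2900 × 0.971 = 2816
Group 3: 5100 × 0.973 = 4962
Group 4: 3850 × 0.959 = 3692
Group 5: 7600 × 0.959 = 7288
Group 6: 5650 × 0.946 + 2650 × 0.387 = 5345 + 1026 = 6371
Net migration: Group 2 + 40 → 2856; Group 4 + 80 → 3772
→ [3128, 2856, 4962, 3772, 7288, 6371]
Period 2:
Births: 3772 × 0.112 = 422, 7288 × 0.403 = 2937 — total 3359
Group 2: 3128 × 0.971 = 3037
Group 3: 2856 × 0.973 = 2779
Group 4: 4962 × 0.959 = 4759
Group 5: 3772 × 0.959 = 3617
Group 6: 7288 × 0.946 + 6371 × 0.387 = 6894 + 2466 = 9360
Net migration: Group 2 + 40 → 3077; Group 4 + 80 → 4839
→ [3359, 3077, 2779, 4839, 3617, 9360]
Total after period 2: 3359 + 3077 + 2779 + 4839 + 3617 + 9360 = 27031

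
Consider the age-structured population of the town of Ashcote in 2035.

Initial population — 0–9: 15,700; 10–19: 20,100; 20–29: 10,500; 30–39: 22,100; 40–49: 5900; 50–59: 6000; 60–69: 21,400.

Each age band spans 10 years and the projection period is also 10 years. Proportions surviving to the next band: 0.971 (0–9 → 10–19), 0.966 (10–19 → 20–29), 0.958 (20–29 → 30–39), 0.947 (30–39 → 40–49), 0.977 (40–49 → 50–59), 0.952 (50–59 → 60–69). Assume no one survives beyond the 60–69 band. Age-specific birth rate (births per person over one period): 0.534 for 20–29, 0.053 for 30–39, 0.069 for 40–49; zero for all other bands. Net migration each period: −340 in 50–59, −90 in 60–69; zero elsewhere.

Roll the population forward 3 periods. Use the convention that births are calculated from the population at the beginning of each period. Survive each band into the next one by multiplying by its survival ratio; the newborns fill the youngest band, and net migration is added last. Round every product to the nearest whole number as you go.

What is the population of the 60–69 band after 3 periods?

Period 1:
Births: 10500 * 0.534 = 5607, 22100 * 0.053 = 1171, 5900 * 0.069 = 407 → total 7185
10–19: 15700 * 0.971 = 15245
20–29: 20100 * 0.966 = 19417
30–39: 10500 * 0.958 = 10059
40–49: 22100 * 0.947 = 20929
50–59: 5900 * 0.977 = 5764
60–69: 6000 * 0.952 = 5712
Net migration: 50–59 − 340 → 5424; 60–69 − 90 → 5622
Giving 7185 / 15245 / 19417 / 10059 / 20929 / 5424 / 5622.
Period 2:
Births: 19417 * 0.534 = 10369, 10059 * 0.053 = 533, 20929 * 0.069 = 1444 → total 12346
10–19: 7185 * 0.971 = 6977
20–29: 15245 * 0.966 = 14727
30–39: 19417 * 0.958 = 18601
40–49: 10059 * 0.947 = 9526
50–59: 20929 * 0.977 = 20448
60–69: 5424 * 0.952 = 5164
Net migration: 50–59 − 340 → 20108; 60–69 − 90 → 5074
Giving 12346 / 6977 / 14727 / 18601 / 9526 / 20108 / 5074.
Period 3:
Births: 14727 * 0.534 = 7864, 18601 * 0.053 = 986, 9526 * 0.069 = 657 → total 9507
10–19: 12346 * 0.971 = 11988
20–29: 6977 * 0.966 = 6740
30–39: 14727 * 0.958 = 14108
40–49: 18601 * 0.947 = 17615
50–59: 9526 * 0.977 = 9307
60–69: 20108 * 0.952 = 19143
Net migration: 50–59 − 340 → 8967; 60–69 − 90 → 19053
Giving 9507 / 11988 / 6740 / 14108 / 17615 / 8967 / 19053.

19053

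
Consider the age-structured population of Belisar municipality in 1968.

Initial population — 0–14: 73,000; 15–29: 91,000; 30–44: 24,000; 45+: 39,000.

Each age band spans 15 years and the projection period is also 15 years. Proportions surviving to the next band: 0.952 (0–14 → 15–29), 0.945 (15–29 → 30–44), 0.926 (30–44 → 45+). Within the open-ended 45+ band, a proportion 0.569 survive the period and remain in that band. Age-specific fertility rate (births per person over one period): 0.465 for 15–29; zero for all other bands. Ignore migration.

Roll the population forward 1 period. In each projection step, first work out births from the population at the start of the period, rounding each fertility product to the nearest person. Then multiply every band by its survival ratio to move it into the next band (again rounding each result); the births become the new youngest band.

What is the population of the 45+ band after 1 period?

44415

— Period 1 —
Births: 91000 × 0.465 = 42315
15–29: 73000 × 0.952 = 69496
30–44: 91000 × 0.945 = 85995
45+: 24000 × 0.926 + 39000 × 0.569 = 22224 + 22191 = 44415
Giving 42315 / 69496 / 85995 / 44415.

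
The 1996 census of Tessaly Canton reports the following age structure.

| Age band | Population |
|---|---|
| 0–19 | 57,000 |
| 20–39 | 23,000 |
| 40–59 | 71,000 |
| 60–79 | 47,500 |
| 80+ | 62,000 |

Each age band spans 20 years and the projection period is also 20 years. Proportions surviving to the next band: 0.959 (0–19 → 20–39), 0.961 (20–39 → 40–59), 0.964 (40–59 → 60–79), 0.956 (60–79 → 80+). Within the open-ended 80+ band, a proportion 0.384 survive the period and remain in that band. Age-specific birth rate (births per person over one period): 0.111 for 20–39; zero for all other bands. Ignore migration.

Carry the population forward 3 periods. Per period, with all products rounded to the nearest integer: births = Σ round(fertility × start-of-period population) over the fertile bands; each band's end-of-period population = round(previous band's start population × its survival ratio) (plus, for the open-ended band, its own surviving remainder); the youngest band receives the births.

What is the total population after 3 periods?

114786

Numbering the bands 1..5 from youngest to oldest:
Period 1:
Births: 23000 × 0.111 = 2553
Band 2: 57000 × 0.959 = 54663
Band 3: 23000 × 0.961 = 22103
Band 4: 71000 × 0.964 = 68444
Band 5: 47500 × 0.956 + 62000 × 0.384 = 45410 + 23808 = 69218
Giving 2553 / 54663 / 22103 / 68444 / 69218.
Period 2:
Births: 54663 × 0.111 = 6068
Band 2: 2553 × 0.959 = 2448
Band 3: 54663 × 0.961 = 52531
Band 4: 22103 × 0.964 = 21307
Band 5: 68444 × 0.956 + 69218 × 0.384 = 65432 + 26580 = 92012
Giving 6068 / 2448 / 52531 / 21307 / 92012.
Period 3:
Births: 2448 × 0.111 = 272
Band 2: 6068 × 0.959 = 5819
Band 3: 2448 × 0.961 = 2353
Band 4: 52531 × 0.964 = 50640
Band 5: 21307 × 0.956 + 92012 × 0.384 = 20369 + 35333 = 55702
Giving 272 / 5819 / 2353 / 50640 / 55702.
Total after period 3: 272 + 5819 + 2353 + 50640 + 55702 = 114786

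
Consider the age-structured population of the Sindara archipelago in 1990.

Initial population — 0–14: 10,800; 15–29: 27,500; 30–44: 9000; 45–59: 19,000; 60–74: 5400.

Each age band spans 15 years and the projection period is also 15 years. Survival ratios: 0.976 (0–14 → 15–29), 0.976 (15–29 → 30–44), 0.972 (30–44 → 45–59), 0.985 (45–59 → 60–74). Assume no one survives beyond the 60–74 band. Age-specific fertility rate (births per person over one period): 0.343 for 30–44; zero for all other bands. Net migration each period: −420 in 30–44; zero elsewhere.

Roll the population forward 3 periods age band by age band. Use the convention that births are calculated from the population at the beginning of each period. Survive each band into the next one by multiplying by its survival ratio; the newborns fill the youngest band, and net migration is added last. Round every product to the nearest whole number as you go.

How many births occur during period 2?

9062

Numbering the groups 1..5 from youngest to oldest:
After projecting period 1:
Births: 9000 * 0.343 = 3087
Group 2: 10800 * 0.976 = 10541
Group 3: 27500 * 0.976 = 26840
Group 4: 9000 * 0.972 = 8748
Group 5: 19000 * 0.985 = 18715
Net migration: Group 3 − 420 → 26420
Population now: 0–14=3087, 15–29=10541, 30–44=26420, 45–59=8748, 60–74=18715
After projecting period 2:
Births: 26420 * 0.343 = 9062
Group 2: 3087 * 0.976 = 3013
Group 3: 10541 * 0.976 = 10288
Group 4: 26420 * 0.972 = 25680
Group 5: 8748 * 0.985 = 8617
Net migration: Group 3 − 420 → 9868
Population now: 0–14=9062, 15–29=3013, 30–44=9868, 45–59=25680, 60–74=8617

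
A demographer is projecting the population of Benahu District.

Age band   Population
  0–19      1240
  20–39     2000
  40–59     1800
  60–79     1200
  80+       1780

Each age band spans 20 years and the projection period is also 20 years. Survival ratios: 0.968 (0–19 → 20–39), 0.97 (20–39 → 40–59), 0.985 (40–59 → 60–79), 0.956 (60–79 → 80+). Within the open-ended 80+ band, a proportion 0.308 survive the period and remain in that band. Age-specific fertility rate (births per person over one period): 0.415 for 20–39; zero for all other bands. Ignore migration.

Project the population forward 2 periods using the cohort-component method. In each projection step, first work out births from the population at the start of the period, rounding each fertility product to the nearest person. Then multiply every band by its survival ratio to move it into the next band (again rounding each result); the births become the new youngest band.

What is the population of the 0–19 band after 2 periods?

498

(Bands numbered youngest = 1 to oldest = 5.)
After projecting period 1:
Births: 2000 × 0.415 = 830
Band 2: 1240 × 0.968 = 1200
Band 3: 2000 × 0.97 = 1940
Band 4: 1800 × 0.985 = 1773
Band 5: 1200 × 0.956 + 1780 × 0.308 = 1147 + 548 = 1695
Population now: 0–19=830, 20–39=1200, 40–59=1940, 60–79=1773, 80+=1695
After projecting period 2:
Births: 1200 × 0.415 = 498
Band 2: 830 × 0.968 = 803
Band 3: 1200 × 0.97 = 1164
Band 4: 1940 × 0.985 = 1911
Band 5: 1773 × 0.956 + 1695 × 0.308 = 1695 + 522 = 2217
Population now: 0–19=498, 20–39=803, 40–59=1164, 60–79=1911, 80+=2217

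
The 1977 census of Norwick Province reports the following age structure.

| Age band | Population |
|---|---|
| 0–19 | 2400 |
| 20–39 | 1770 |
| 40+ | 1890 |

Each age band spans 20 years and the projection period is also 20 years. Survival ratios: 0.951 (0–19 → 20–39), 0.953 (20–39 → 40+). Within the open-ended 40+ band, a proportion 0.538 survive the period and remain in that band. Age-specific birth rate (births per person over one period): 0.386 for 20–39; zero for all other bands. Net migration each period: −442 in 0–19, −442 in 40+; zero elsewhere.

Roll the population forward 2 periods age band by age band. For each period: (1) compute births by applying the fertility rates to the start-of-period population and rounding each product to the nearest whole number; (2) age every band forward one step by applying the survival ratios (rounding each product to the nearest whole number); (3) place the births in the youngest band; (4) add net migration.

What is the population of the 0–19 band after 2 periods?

(Bands numbered youngest = 1 to oldest = 3.)
After projecting period 1:
Births: 1770 × 0.386 = 683
Band 2: 2400 × 0.951 = 2282
Band 3: 1770 × 0.953 + 1890 × 0.538 = 1687 + 1017 = 2704
Net migration: Band 1 − 442 → 241; Band 3 − 442 → 2262
End of period: [241, 2282, 2262]
After projecting period 2:
Births: 2282 × 0.386 = 881
Band 2: 241 × 0.951 = 229
Band 3: 2282 × 0.953 + 2262 × 0.538 = 2175 + 1217 = 3392
Net migration: Band 1 − 442 → 439; Band 3 − 442 → 2950
End of period: [439, 229, 2950]

439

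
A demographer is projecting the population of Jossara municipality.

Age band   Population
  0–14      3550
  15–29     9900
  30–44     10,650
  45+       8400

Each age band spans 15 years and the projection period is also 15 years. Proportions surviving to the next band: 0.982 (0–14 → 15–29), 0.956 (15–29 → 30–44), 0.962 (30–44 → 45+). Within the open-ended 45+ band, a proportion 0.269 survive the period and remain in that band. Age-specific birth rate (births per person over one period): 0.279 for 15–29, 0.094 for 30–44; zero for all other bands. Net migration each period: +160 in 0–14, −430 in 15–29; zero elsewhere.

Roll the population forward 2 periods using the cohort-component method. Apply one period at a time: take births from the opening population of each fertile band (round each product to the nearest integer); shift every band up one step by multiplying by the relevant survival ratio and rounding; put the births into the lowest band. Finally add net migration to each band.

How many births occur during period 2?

1743

Period 1:
Births: 9900 * 0.279 = 2762 ; 10650 * 0.094 = 1001 → total 3763
15–29: 3550 * 0.982 = 3486
30–44: 9900 * 0.956 = 9464
45+: 10650 * 0.962 + 8400 * 0.269 = 10245 + 2260 = 12505
Net migration: 0–14 + 160 → 3923; 15–29 − 430 → 3056
→ [3923, 3056, 9464, 12505]
Period 2:
Births: 3056 * 0.279 = 853 ; 9464 * 0.094 = 890 → total 1743
15–29: 3923 * 0.982 = 3852
30–44: 3056 * 0.956 = 2922
45+: 9464 * 0.962 + 12505 * 0.269 = 9104 + 3364 = 12468
Net migration: 0–14 + 160 → 1903; 15–29 − 430 → 3422
→ [1903, 3422, 2922, 12468]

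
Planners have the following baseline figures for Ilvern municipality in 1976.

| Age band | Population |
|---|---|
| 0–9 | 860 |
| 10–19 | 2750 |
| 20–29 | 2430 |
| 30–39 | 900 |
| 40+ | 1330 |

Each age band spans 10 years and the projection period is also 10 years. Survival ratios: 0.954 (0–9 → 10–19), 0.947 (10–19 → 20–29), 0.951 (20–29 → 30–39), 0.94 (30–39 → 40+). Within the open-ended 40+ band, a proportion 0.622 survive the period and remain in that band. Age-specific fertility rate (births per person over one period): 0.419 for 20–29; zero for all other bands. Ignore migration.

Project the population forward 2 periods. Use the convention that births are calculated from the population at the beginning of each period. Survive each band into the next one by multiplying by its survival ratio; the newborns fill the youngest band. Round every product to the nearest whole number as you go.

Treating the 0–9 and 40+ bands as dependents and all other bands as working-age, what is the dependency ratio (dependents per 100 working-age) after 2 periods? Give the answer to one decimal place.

[period 1]
Births: 2430 × 0.419 = 1018
10–19: 860 × 0.954 = 820
20–29: 2750 × 0.947 = 2604
30–39: 2430 × 0.951 = 2311
40+: 900 × 0.94 + 1330 × 0.622 = 846 + 827 = 1673
Population now: 0–9=1018, 10–19=820, 20–29=2604, 30–39=2311, 40+=1673
[period 2]
Births: 2604 × 0.419 = 1091
10–19: 1018 × 0.954 = 971
20–29: 820 × 0.947 = 777
30–39: 2604 × 0.951 = 2476
40+: 2311 × 0.94 + 1673 × 0.622 = 2172 + 1041 = 3213
Population now: 0–9=1091, 10–19=971, 20–29=777, 30–39=2476, 40+=3213
Dependents (band 0–9 + band 40+) = 1091 + 3213 = 4304; working-age = 4224; ratio = 4304/4224 × 100 = 101.9

101.9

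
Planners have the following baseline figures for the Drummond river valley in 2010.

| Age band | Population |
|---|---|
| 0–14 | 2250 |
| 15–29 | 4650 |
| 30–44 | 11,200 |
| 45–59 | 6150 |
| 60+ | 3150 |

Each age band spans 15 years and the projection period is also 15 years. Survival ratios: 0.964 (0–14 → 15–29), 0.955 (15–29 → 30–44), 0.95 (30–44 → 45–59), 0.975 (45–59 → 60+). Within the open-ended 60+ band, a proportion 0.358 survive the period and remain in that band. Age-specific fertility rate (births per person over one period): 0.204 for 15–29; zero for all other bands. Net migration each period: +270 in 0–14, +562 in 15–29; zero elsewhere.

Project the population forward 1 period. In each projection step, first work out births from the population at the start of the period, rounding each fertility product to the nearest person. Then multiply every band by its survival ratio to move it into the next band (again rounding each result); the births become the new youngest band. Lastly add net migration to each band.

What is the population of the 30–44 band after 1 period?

4441

After projecting period 1:
Births: 4650 × 0.204 = 949
15–29: 2250 × 0.964 = 2169
30–44: 4650 × 0.955 = 4441
45–59: 11200 × 0.95 = 10640
60+: 6150 × 0.975 + 3150 × 0.358 = 5996 + 1128 = 7124
Net migration: 0–14 + 270 → 1219; 15–29 + 562 → 2731
End of period: [1219, 2731, 4441, 10640, 7124]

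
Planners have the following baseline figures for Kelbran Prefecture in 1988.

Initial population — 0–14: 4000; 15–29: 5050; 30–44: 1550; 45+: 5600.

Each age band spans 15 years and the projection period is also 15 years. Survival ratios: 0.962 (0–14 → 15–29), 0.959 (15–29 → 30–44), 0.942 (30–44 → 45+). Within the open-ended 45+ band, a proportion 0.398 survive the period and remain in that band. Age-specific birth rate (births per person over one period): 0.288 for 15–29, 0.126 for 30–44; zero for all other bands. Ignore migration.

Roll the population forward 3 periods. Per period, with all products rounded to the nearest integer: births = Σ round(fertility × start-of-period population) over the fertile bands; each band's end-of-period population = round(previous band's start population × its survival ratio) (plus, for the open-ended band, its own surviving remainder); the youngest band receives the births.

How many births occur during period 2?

Numbering the bands 1..4 from youngest to oldest:
— Period 1 —
Births: 5050 * 0.288 = 1454, 1550 * 0.126 = 195 → total 1649
Band 2: 4000 * 0.962 = 3848
Band 3: 5050 * 0.959 = 4843
Band 4: 1550 * 0.942 + 5600 * 0.398 = 1460 + 2229 = 3689
Giving 1649 / 3848 / 4843 / 3689.
— Period 2 —
Births: 3848 * 0.288 = 1108, 4843 * 0.126 = 610 → total 1718
Band 2: 1649 * 0.962 = 1586
Band 3: 3848 * 0.959 = 3690
Band 4: 4843 * 0.942 + 3689 * 0.398 = 4562 + 1468 = 6030
Giving 1718 / 1586 / 3690 / 6030.

1718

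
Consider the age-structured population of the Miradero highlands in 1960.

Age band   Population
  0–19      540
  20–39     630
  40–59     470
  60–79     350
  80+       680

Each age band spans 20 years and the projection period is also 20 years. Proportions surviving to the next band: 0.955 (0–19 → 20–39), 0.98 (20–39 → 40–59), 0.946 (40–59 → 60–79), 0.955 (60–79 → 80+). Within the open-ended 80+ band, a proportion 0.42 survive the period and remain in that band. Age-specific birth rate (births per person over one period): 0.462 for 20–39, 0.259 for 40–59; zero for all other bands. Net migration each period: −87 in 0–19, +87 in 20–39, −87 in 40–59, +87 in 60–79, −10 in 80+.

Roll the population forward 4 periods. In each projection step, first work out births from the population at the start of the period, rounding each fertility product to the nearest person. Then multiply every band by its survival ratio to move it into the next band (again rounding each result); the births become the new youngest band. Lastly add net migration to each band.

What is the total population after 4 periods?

Let group 1 be 0–19 through group 5 = 80+.
[period 1]
Births: 630 × 0.462 = 291 ; 470 × 0.259 = 122 → 413
Group 2: 540 × 0.955 = 516
Group 3: 630 × 0.98 = 617
Group 4: 470 × 0.946 = 445
Group 5: 350 × 0.955 + 680 × 0.42 = 334 + 286 = 620
Net migration: Group 1 − 87 → 326; Group 2 + 87 → 603; Group 3 − 87 → 530; Group 4 + 87 → 532; Group 5 − 10 → 610
Population now: 0–19=326, 20–39=603, 40–59=530, 60–79=532, 80+=610
[period 2]
Births: 603 × 0.462 = 279 ; 530 × 0.259 = 137 → 416
Group 2: 326 × 0.955 = 311
Group 3: 603 × 0.98 = 591
Group 4: 530 × 0.946 = 501
Group 5: 532 × 0.955 + 610 × 0.42 = 508 + 256 = 764
Net migration: Group 1 − 87 → 329; Group 2 + 87 → 398; Group 3 − 87 → 504; Group 4 + 87 → 588; Group 5 − 10 → 754
Population now: 0–19=329, 20–39=398, 40–59=504, 60–79=588, 80+=754
[period 3]
Births: 398 × 0.462 = 184 ; 504 × 0.259 = 131 → 315
Group 2: 329 × 0.955 = 314
Group 3: 398 × 0.98 = 390
Group 4: 504 × 0.946 = 477
Group 5: 588 × 0.955 + 754 × 0.42 = 562 + 317 = 879
Net migration: Group 1 − 87 → 228; Group 2 + 87 → 401; Group 3 − 87 → 303; Group 4 + 87 → 564; Group 5 − 10 → 869
Population now: 0–19=228, 20–39=401, 40–59=303, 60–79=564, 80+=869
[period 4]
Births: 401 × 0.462 = 185 ; 303 × 0.259 = 78 → 263
Group 2: 228 × 0.955 = 218
Group 3: 401 × 0.98 = 393
Group 4: 303 × 0.946 = 287
Group 5: 564 × 0.955 + 869 × 0.42 = 539 + 365 = 904
Net migration: Group 1 − 87 → 176; Group 2 + 87 → 305; Group 3 − 87 → 306; Group 4 + 87 → 374; Group 5 − 10 → 894
Population now: 0–19=176, 20–39=305, 40–59=306, 60–79=374, 80+=894
Total after period 4: 176 + 305 + 306 + 374 + 894 = 2055

2055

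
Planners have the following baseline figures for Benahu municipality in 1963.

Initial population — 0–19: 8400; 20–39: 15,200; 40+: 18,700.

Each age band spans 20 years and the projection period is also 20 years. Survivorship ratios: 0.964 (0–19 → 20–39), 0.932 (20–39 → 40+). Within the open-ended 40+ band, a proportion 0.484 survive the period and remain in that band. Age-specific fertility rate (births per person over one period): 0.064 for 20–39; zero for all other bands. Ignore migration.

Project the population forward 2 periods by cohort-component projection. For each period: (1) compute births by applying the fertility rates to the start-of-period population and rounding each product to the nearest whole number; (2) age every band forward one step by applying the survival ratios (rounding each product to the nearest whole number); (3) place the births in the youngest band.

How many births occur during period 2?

After projecting period 1:
Births: 15200 × 0.064 = 973
20–39: 8400 × 0.964 = 8098
40+: 15200 × 0.932 + 18700 × 0.484 = 14166 + 9051 = 23217
End of period: [973, 8098, 23217]
After projecting period 2:
Births: 8098 × 0.064 = 518
20–39: 973 × 0.964 = 938
40+: 8098 × 0.932 + 23217 × 0.484 = 7547 + 11237 = 18784
End of period: [518, 938, 18784]

518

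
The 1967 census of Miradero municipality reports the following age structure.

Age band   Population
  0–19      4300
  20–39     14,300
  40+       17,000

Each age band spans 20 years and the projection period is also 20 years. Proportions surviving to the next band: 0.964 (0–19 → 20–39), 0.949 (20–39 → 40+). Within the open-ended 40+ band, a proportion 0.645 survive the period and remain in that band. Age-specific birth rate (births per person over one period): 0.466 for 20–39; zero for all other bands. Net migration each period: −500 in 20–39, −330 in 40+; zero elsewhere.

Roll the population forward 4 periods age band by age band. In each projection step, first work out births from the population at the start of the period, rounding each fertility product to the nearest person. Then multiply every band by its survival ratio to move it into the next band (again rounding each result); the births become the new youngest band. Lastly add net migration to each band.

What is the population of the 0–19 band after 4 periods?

Period 1:
Births: 14300 × 0.466 = 6664
20–39: 4300 × 0.964 = 4145
40+: 14300 × 0.949 + 17000 × 0.645 = 13571 + 10965 = 24536
Net migration: 20–39 − 500 → 3645; 40+ − 330 → 24206
→ [6664, 3645, 24206]
Period 2:
Births: 3645 × 0.466 = 1699
20–39: 6664 × 0.964 = 6424
40+: 3645 × 0.949 + 24206 × 0.645 = 3459 + 15613 = 19072
Net migration: 20–39 − 500 → 5924; 40+ − 330 → 18742
→ [1699, 5924, 18742]
Period 3:
Births: 5924 × 0.466 = 2761
20–39: 1699 × 0.964 = 1638
40+: 5924 × 0.949 + 18742 × 0.645 = 5622 + 12089 = 17711
Net migration: 20–39 − 500 → 1138; 40+ − 330 → 17381
→ [2761, 1138, 17381]
Period 4:
Births: 1138 × 0.466 = 530
20–39: 2761 × 0.964 = 2662
40+: 1138 × 0.949 + 17381 × 0.645 = 1080 + 11211 = 12291
Net migration: 20–39 − 500 → 2162; 40+ − 330 → 11961
→ [530, 2162, 11961]

530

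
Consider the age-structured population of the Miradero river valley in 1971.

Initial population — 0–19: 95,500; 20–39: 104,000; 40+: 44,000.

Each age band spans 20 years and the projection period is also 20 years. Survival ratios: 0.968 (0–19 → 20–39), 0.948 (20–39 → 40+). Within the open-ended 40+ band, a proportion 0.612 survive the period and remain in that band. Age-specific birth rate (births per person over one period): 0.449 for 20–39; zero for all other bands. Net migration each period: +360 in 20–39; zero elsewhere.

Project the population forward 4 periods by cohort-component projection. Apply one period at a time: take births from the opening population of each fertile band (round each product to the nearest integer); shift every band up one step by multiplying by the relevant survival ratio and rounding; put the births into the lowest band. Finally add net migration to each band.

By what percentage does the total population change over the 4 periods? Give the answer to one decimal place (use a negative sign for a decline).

— Period 1 —
Births: 104000 × 0.449 = 46696
20–39: 95500 × 0.968 = 92444
40+: 104000 × 0.948 + 44000 × 0.612 = 98592 + 26928 = 125520
Net migration: 20–39 + 360 → 92804
Giving 46696 / 92804 / 125520.
— Period 2 —
Births: 92804 × 0.449 = 41669
20–39: 46696 × 0.968 = 45202
40+: 92804 × 0.948 + 125520 × 0.612 = 87978 + 76818 = 164796
Net migration: 20–39 + 360 → 45562
Giving 41669 / 45562 / 164796.
— Period 3 —
Births: 45562 × 0.449 = 20457
20–39: 41669 × 0.968 = 40336
40+: 45562 × 0.948 + 164796 × 0.612 = 43193 + 100855 = 144048
Net migration: 20–39 + 360 → 40696
Giving 20457 / 40696 / 144048.
— Period 4 —
Births: 40696 × 0.449 = 18273
20–39: 20457 × 0.968 = 19802
40+: 40696 × 0.948 + 144048 × 0.612 = 38580 + 88157 = 126737
Net migration: 20–39 + 360 → 20162
Giving 18273 / 20162 / 126737.
Total: 243500 → 165172; change = -78328; percentage change = -32.2%

-32.2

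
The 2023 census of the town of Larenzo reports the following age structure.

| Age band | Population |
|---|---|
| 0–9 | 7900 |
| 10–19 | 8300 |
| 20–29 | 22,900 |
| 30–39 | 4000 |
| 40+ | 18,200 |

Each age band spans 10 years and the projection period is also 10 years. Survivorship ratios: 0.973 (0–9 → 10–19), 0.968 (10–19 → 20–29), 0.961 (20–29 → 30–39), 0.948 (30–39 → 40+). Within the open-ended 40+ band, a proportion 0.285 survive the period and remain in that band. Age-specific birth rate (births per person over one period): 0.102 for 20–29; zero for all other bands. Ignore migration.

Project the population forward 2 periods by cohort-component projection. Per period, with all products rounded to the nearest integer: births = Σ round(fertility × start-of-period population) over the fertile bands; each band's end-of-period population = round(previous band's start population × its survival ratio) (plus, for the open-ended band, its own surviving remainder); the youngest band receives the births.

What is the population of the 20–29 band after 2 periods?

7441

Numbering the bands 1..5 from youngest to oldest:
— Period 1 —
Births: 22900 * 0.102 = 2336
Band 2: 7900 * 0.973 = 7687
Band 3: 8300 * 0.968 = 8034
Band 4: 22900 * 0.961 = 22007
Band 5: 4000 * 0.948 + 18200 * 0.285 = 3792 + 5187 = 8979
End of period: [2336, 7687, 8034, 22007, 8979]
— Period 2 —
Births: 8034 * 0.102 = 819
Band 2: 2336 * 0.973 = 2273
Band 3: 7687 * 0.968 = 7441
Band 4: 8034 * 0.961 = 7721
Band 5: 22007 * 0.948 + 8979 * 0.285 = 20863 + 2559 = 23422
End of period: [819, 2273, 7441, 7721, 23422]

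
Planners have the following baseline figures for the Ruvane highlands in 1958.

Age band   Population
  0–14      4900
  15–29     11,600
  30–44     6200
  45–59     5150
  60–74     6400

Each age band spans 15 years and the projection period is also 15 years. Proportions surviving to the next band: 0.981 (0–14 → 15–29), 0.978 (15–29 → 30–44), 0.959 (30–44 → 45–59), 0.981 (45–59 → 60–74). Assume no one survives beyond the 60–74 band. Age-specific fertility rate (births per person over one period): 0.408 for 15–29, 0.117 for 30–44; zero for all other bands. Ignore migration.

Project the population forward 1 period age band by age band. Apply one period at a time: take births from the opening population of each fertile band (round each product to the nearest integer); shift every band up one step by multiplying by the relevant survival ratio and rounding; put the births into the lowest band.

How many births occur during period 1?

5458

Period 1.
Births: 11600 × 0.408 = 4733 ; 6200 × 0.117 = 725 — total 5458
15–29: 4900 × 0.981 = 4807
30–44: 11600 × 0.978 = 11345
45–59: 6200 × 0.959 = 5946
60–74: 5150 × 0.981 = 5052
Population now: 0–14=5458, 15–29=4807, 30–44=11345, 45–59=5946, 60–74=5052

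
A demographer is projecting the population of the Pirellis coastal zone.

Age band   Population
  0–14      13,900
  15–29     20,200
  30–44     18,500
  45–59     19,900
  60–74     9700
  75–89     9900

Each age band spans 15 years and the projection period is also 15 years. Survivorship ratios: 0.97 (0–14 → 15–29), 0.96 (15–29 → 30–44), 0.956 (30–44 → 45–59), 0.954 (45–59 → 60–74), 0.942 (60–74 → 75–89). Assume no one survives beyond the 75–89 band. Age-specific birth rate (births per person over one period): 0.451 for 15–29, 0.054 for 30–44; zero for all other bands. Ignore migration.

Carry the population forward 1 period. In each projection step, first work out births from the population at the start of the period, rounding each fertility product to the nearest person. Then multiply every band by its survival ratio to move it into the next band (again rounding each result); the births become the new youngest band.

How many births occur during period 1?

Let group 1 be 0–14 through group 6 = 75–89.
After projecting period 1:
Births: 20200 × 0.451 = 9110  |  18500 × 0.054 = 999 — total 10109
Group 2: 13900 × 0.97 = 13483
Group 3: 20200 × 0.96 = 19392
Group 4: 18500 × 0.956 = 17686
Group 5: 19900 × 0.954 = 18985
Group 6: 9700 × 0.942 = 9137
Giving 10109 / 13483 / 19392 / 17686 / 18985 / 9137.

10109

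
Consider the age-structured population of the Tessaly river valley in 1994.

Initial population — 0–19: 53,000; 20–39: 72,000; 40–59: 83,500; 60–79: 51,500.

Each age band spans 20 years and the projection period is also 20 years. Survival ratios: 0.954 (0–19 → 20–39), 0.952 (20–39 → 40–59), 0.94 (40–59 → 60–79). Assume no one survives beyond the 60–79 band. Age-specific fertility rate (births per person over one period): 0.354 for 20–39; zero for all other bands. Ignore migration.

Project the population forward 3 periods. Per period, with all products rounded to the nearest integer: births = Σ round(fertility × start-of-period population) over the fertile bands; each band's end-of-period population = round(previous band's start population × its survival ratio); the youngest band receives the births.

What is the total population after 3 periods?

(Bands numbered youngest = 1 to oldest = 4.)
After projecting period 1:
Births: 72000 × 0.354 = 25488
Band 2: 53000 × 0.954 = 50562
Band 3: 72000 × 0.952 = 68544
Band 4: 83500 × 0.94 = 78490
→ [25488, 50562, 68544, 78490]
After projecting period 2:
Births: 50562 × 0.354 = 17899
Band 2: 25488 × 0.954 = 24316
Band 3: 50562 × 0.952 = 48135
Band 4: 68544 × 0.94 = 64431
→ [17899, 24316, 48135, 64431]
After projecting period 3:
Births: 24316 × 0.354 = 8608
Band 2: 17899 × 0.954 = 17076
Band 3: 24316 × 0.952 = 23149
Band 4: 48135 × 0.94 = 45247
→ [8608, 17076, 23149, 45247]
Total after period 3: 8608 + 17076 + 23149 + 45247 = 94080

94080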